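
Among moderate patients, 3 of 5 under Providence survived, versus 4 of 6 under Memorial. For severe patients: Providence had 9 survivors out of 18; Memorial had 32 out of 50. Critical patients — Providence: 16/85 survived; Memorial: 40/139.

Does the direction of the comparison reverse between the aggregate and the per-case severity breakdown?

Moderate: Providence 3/5 = 60.0%, Memorial 4/6 = 66.7% → Memorial
Severe: Providence 9/18 = 50.0%, Memorial 32/50 = 64.0% → Memorial
Critical: Providence 16/85 = 18.8%, Memorial 40/139 = 28.8% → Memorial
Overall: Providence 28/108 = 25.9%, Memorial 76/195 = 39.0% → Memorial
Memorial wins overall and in every case group — no reversal.

No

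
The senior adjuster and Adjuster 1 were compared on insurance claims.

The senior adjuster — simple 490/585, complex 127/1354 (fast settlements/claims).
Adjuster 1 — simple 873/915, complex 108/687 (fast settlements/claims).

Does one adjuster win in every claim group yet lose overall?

Simple: the senior adjuster 490/585 = 83.8%, Adjuster 1 873/915 = 95.4% → Adjuster 1
Complex: the senior adjuster 127/1354 = 9.4%, Adjuster 1 108/687 = 15.7% → Adjuster 1
Overall: the senior adjuster 617/1939 = 31.8%, Adjuster 1 981/1602 = 61.2% → Adjuster 1
Adjuster 1 wins overall and in every claim group — no reversal.

No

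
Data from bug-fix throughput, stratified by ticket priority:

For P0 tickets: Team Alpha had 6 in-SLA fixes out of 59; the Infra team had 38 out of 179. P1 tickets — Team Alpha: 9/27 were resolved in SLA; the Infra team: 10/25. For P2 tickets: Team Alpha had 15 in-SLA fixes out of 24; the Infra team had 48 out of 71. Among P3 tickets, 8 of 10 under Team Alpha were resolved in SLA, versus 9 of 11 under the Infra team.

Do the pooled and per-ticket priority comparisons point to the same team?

P0: Team Alpha 6/59 = 10.2%, the Infra team 38/179 = 21.2% → the Infra team
P1: Team Alpha 9/27 = 33.3%, the Infra team 10/25 = 40.0% → the Infra team
P2: Team Alpha 15/24 = 62.5%, the Infra team 48/71 = 67.6% → the Infra team
P3: Team Alpha 8/10 = 80.0%, the Infra team 9/11 = 81.8% → the Infra team
Overall: Team Alpha 38/120 = 31.7%, the Infra team 105/286 = 36.7% → the Infra team
The Infra team wins overall and in every ticket group — no reversal.

Yes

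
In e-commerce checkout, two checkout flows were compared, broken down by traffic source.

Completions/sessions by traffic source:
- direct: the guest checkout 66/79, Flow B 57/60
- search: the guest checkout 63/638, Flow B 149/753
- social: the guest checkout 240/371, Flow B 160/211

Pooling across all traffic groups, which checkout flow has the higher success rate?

Flow B

Direct: the guest checkout 66/79 = 83.5%, Flow B 57/60 = 95.0% → Flow B
Search: the guest checkout 63/638 = 9.9%, Flow B 149/753 = 19.8% → Flow B
Social: the guest checkout 240/371 = 64.7%, Flow B 160/211 = 75.8% → Flow B
Overall: the guest checkout 369/1088 = 33.9%, Flow B 366/1024 = 35.7% → Flow B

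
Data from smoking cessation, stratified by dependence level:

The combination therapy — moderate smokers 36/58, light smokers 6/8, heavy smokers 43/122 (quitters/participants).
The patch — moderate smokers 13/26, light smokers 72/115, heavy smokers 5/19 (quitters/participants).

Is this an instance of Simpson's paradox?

Yes

Moderate smokers: the combination therapy 36/58 = 62.1%, the patch 13/26 = 50.0% → the combination therapy
Light smokers: the combination therapy 6/8 = 75.0%, the patch 72/115 = 62.6% → the combination therapy
Heavy smokers: the combination therapy 43/122 = 35.2%, the patch 5/19 = 26.3% → the combination therapy
Overall: the combination therapy 85/188 = 45.2%, the patch 90/160 = 56.2% → the patch
The combination therapy wins each dependence group but the patch wins overall — the comparison reverses. The combination therapy's participants skew toward heavy smokers, which has a lower base rate.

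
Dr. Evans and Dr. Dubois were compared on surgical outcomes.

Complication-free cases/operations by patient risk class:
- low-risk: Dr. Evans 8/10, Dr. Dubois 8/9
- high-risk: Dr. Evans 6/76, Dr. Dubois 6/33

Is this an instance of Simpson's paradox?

Low-risk: Dr. Evans 8/10 = 80.0%, Dr. Dubois 8/9 = 88.9% → Dr. Dubois
High-risk: Dr. Evans 6/76 = 7.9%, Dr. Dubois 6/33 = 18.2% → Dr. Dubois
Overall: Dr. Evans 14/86 = 16.3%, Dr. Dubois 14/42 = 33.3% → Dr. Dubois
Dr. Dubois wins overall and in every patient risk group — no reversal.

No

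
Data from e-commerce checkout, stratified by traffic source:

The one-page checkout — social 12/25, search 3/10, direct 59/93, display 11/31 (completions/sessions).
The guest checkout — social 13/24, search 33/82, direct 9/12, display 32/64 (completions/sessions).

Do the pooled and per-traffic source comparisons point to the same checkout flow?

No

Social: the one-page checkout 12/25 = 48.0%, the guest checkout 13/24 = 54.2% → the guest checkout
Search: the one-page checkout 3/10 = 30.0%, the guest checkout 33/82 = 40.2% → the guest checkout
Direct: the one-page checkout 59/93 = 63.4%, the guest checkout 9/12 = 75.0% → the guest checkout
Display: the one-page checkout 11/31 = 35.5%, the guest checkout 32/64 = 50.0% → the guest checkout
Overall: the one-page checkout 85/159 = 53.5%, the guest checkout 87/182 = 47.8% → the one-page checkout
The guest checkout wins each traffic group but the one-page checkout wins overall — the comparison reverses. The guest checkout's sessions skew toward search, which has a lower base rate.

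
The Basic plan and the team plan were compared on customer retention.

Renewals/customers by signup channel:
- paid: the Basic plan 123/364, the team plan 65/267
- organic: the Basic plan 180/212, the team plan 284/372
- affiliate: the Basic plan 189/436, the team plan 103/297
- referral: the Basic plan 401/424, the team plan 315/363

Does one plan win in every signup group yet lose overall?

No

Paid: the Basic plan 123/364 = 33.8%, the team plan 65/267 = 24.3% → the Basic plan
Organic: the Basic plan 180/212 = 84.9%, the team plan 284/372 = 76.3% → the Basic plan
Affiliate: the Basic plan 189/436 = 43.3%, the team plan 103/297 = 34.7% → the Basic plan
Referral: the Basic plan 401/424 = 94.6%, the team plan 315/363 = 86.8% → the Basic plan
Overall: the Basic plan 893/1436 = 62.2%, the team plan 767/1299 = 59.0% → the Basic plan
The Basic plan wins overall and in every signup group — no reversal.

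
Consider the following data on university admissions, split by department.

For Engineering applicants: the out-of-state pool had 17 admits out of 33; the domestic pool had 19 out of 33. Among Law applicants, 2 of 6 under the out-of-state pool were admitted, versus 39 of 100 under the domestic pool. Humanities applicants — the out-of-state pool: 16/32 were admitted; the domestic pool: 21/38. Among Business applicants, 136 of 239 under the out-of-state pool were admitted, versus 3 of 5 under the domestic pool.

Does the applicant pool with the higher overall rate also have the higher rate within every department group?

Engineering: the out-of-state pool 17/33 = 51.5%, the domestic pool 19/33 = 57.6% → the domestic pool
Law: the out-of-state pool 2/6 = 33.3%, the domestic pool 39/100 = 39.0% → the domestic pool
Humanities: the out-of-state pool 16/32 = 50.0%, the domestic pool 21/38 = 55.3% → the domestic pool
Business: the out-of-state pool 136/239 = 56.9%, the domestic pool 3/5 = 60.0% → the domestic pool
Overall: the out-of-state pool 171/310 = 55.2%, the domestic pool 82/176 = 46.6% → the out-of-state pool
The domestic pool wins each department group but the out-of-state pool wins overall — the comparison reverses. The domestic pool's applicants skew toward Law, which has a lower base rate.

No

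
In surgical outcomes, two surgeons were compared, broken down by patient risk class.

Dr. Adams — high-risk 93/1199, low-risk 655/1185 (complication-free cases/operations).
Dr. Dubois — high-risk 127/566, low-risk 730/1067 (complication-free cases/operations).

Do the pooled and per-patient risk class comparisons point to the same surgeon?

Yes

High-risk: Dr. Adams 93/1199 = 7.8%, Dr. Dubois 127/566 = 22.4% → Dr. Dubois
Low-risk: Dr. Adams 655/1185 = 55.3%, Dr. Dubois 730/1067 = 68.4% → Dr. Dubois
Overall: Dr. Adams 748/2384 = 31.4%, Dr. Dubois 857/1633 = 52.5% → Dr. Dubois
Dr. Dubois wins overall and in every patient risk group — no reversal.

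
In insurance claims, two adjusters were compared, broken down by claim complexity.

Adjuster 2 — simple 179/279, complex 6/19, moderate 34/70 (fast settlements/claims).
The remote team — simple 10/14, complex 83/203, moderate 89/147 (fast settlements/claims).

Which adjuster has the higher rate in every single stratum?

Simple: Adjuster 2 179/279 = 64.2%, the remote team 10/14 = 71.4% → the remote team
Complex: Adjuster 2 6/19 = 31.6%, the remote team 83/203 = 40.9% → the remote team
Moderate: Adjuster 2 34/70 = 48.6%, the remote team 89/147 = 60.5% → the remote team
The remote team has the higher rate in all 3 groups.

the remote team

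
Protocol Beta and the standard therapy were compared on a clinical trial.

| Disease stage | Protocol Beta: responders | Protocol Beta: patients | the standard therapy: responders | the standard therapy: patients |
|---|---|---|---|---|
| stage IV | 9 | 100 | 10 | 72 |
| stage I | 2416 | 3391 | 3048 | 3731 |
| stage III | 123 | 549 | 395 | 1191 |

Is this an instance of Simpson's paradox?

No

Stage IV: Protocol Beta 9/100 = 9.0%, the standard therapy 10/72 = 13.9% → the standard therapy
Stage I: Protocol Beta 2416/3391 = 71.2%, the standard therapy 3048/3731 = 81.7% → the standard therapy
Stage III: Protocol Beta 123/549 = 22.4%, the standard therapy 395/1191 = 33.2% → the standard therapy
Overall: Protocol Beta 2548/4040 = 63.1%, the standard therapy 3453/4994 = 69.1% → the standard therapy
The standard therapy wins overall and in every disease group — no reversal.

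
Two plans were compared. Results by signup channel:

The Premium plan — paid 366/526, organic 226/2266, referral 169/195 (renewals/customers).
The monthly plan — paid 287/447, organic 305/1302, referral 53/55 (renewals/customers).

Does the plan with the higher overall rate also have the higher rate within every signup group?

No

Paid: the Premium plan 366/526 = 69.6%, the monthly plan 287/447 = 64.2% → the Premium plan
Organic: the Premium plan 226/2266 = 10.0%, the monthly plan 305/1302 = 23.4% → the monthly plan
Referral: the Premium plan 169/195 = 86.7%, the monthly plan 53/55 = 96.4% → the monthly plan
Overall: the Premium plan 761/2987 = 25.5%, the monthly plan 645/1804 = 35.8% → the monthly plan
Neither sweeps: the Premium plan wins 1 of 3 groups, the monthly plan wins 2. The monthly plan wins overall but not every group — no Simpson reversal.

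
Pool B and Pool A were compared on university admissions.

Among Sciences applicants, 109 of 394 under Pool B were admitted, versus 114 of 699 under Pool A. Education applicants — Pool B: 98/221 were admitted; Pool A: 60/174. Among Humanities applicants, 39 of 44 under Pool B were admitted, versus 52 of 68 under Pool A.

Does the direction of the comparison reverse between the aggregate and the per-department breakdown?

No

Sciences: Pool B 109/394 = 27.7%, Pool A 114/699 = 16.3% → Pool B
Education: Pool B 98/221 = 44.3%, Pool A 60/174 = 34.5% → Pool B
Humanities: Pool B 39/44 = 88.6%, Pool A 52/68 = 76.5% → Pool B
Overall: Pool B 246/659 = 37.3%, Pool A 226/941 = 24.0% → Pool B
Pool B wins overall and in every department group — no reversal.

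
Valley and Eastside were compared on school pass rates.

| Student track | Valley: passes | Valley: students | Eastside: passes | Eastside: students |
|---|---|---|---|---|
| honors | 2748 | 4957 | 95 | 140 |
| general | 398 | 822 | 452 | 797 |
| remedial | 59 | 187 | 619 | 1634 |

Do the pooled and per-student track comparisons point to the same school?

No

Honors: Valley 2748/4957 = 55.4%, Eastside 95/140 = 67.9% → Eastside
General: Valley 398/822 = 48.4%, Eastside 452/797 = 56.7% → Eastside
Remedial: Valley 59/187 = 31.6%, Eastside 619/1634 = 37.9% → Eastside
Overall: Valley 3205/5966 = 53.7%, Eastside 1166/2571 = 45.4% → Valley
Eastside wins each student group but Valley wins overall — the comparison reverses. Eastside's students skew toward remedial, which has a lower base rate.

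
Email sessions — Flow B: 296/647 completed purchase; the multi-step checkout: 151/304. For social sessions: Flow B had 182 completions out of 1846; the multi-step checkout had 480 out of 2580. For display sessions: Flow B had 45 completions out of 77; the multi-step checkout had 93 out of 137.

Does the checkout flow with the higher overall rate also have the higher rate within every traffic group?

Email: Flow B 296/647 = 45.7%, the multi-step checkout 151/304 = 49.7% → the multi-step checkout
Social: Flow B 182/1846 = 9.9%, the multi-step checkout 480/2580 = 18.6% → the multi-step checkout
Display: Flow B 45/77 = 58.4%, the multi-step checkout 93/137 = 67.9% → the multi-step checkout
Overall: Flow B 523/2570 = 20.4%, the multi-step checkout 724/3021 = 24.0% → the multi-step checkout
The multi-step checkout wins overall and in every traffic group — no reversal.

Yes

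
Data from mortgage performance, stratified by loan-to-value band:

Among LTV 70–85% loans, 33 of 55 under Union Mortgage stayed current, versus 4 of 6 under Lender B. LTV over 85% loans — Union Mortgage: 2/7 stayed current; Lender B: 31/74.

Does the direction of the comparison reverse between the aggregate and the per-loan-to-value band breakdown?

LTV 70–85%: Union Mortgage 33/55 = 60.0%, Lender B 4/6 = 66.7% → Lender B
LTV over 85%: Union Mortgage 2/7 = 28.6%, Lender B 31/74 = 41.9% → Lender B
Overall: Union Mortgage 35/62 = 56.5%, Lender B 35/80 = 43.8% → Union Mortgage
Lender B wins each loan-to-value group but Union Mortgage wins overall — the comparison reverses. Lender B's loans skew toward LTV over 85%, which has a lower base rate.

Yes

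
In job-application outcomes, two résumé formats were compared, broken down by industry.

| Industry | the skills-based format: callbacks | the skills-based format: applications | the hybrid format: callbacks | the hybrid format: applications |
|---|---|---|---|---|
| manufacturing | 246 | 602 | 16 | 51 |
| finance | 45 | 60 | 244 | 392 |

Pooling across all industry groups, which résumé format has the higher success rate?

the hybrid format

Manufacturing: the skills-based format 246/602 = 40.9%, the hybrid format 16/51 = 31.4% → the skills-based format
Finance: the skills-based format 45/60 = 75.0%, the hybrid format 244/392 = 62.2% → the skills-based format
Overall: the skills-based format 291/662 = 44.0%, the hybrid format 260/443 = 58.7% → the hybrid format
(The skills-based format wins every industry group but the hybrid format wins overall — the skills-based format's applications skew toward the low-rate manufacturing group.)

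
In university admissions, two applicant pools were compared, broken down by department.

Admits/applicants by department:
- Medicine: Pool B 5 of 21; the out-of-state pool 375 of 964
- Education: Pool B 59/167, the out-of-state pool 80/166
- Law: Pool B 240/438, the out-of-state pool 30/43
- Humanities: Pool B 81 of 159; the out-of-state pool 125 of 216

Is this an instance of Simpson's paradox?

Medicine: Pool B 5/21 = 23.8%, the out-of-state pool 375/964 = 38.9% → the out-of-state pool
Education: Pool B 59/167 = 35.3%, the out-of-state pool 80/166 = 48.2% → the out-of-state pool
Law: Pool B 240/438 = 54.8%, the out-of-state pool 30/43 = 69.8% → the out-of-state pool
Humanities: Pool B 81/159 = 50.9%, the out-of-state pool 125/216 = 57.9% → the out-of-state pool
Overall: Pool B 385/785 = 49.0%, the out-of-state pool 610/1389 = 43.9% → Pool B
The out-of-state pool wins each department group but Pool B wins overall — the comparison reverses. The out-of-state pool's applicants skew toward Medicine, which has a lower base rate.

Yes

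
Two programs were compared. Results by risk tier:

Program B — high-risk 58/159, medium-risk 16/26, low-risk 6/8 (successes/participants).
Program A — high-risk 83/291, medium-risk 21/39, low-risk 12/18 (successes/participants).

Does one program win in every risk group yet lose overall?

High-risk: Program B 58/159 = 36.5%, Program A 83/291 = 28.5% → Program B
Medium-risk: Program B 16/26 = 61.5%, Program A 21/39 = 53.8% → Program B
Low-risk: Program B 6/8 = 75.0%, Program A 12/18 = 66.7% → Program B
Overall: Program B 80/193 = 41.5%, Program A 116/348 = 33.3% → Program B
Program B wins overall and in every risk group — no reversal.

No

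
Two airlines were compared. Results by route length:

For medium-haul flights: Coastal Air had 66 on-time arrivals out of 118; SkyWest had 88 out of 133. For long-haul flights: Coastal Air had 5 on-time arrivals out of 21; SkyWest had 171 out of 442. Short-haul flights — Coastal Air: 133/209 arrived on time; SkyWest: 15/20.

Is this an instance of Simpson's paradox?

Yes

Medium-haul: Coastal Air 66/118 = 55.9%, SkyWest 88/133 = 66.2% → SkyWest
Long-haul: Coastal Air 5/21 = 23.8%, SkyWest 171/442 = 38.7% → SkyWest
Short-haul: Coastal Air 133/209 = 63.6%, SkyWest 15/20 = 75.0% → SkyWest
Overall: Coastal Air 204/348 = 58.6%, SkyWest 274/595 = 46.1% → Coastal Air
SkyWest wins each route group but Coastal Air wins overall — the comparison reverses. SkyWest's flights skew toward long-haul, which has a lower base rate.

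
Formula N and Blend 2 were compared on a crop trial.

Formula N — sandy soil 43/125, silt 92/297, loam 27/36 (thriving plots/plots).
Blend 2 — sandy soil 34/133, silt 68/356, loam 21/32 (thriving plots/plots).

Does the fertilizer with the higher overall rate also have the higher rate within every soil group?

Sandy soil: Formula N 43/125 = 34.4%, Blend 2 34/133 = 25.6% → Formula N
Silt: Formula N 92/297 = 31.0%, Blend 2 68/356 = 19.1% → Formula N
Loam: Formula N 27/36 = 75.0%, Blend 2 21/32 = 65.6% → Formula N
Overall: Formula N 162/458 = 35.4%, Blend 2 123/521 = 23.6% → Formula N
Formula N wins overall and in every soil group — no reversal.

Yes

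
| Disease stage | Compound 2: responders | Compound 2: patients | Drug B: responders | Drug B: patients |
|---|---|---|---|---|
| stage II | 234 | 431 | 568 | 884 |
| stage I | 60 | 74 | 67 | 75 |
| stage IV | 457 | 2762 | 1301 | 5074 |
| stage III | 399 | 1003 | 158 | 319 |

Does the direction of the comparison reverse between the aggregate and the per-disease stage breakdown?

No

Stage II: Compound 2 234/431 = 54.3%, Drug B 568/884 = 64.3% → Drug B
Stage I: Compound 2 60/74 = 81.1%, Drug B 67/75 = 89.3% → Drug B
Stage IV: Compound 2 457/2762 = 16.5%, Drug B 1301/5074 = 25.6% → Drug B
Stage III: Compound 2 399/1003 = 39.8%, Drug B 158/319 = 49.5% → Drug B
Overall: Compound 2 1150/4270 = 26.9%, Drug B 2094/6352 = 33.0% → Drug B
Drug B wins overall and in every disease group — no reversal.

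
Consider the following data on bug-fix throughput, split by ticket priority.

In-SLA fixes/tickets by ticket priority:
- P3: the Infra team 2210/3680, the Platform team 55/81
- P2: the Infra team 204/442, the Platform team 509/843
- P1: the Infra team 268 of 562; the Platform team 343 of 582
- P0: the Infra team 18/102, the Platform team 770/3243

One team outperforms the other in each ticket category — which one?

P3: the Infra team 2210/3680 = 60.1%, the Platform team 55/81 = 67.9% → the Platform team
P2: the Infra team 204/442 = 46.2%, the Platform team 509/843 = 60.4% → the Platform team
P1: the Infra team 268/562 = 47.7%, the Platform team 343/582 = 58.9% → the Platform team
P0: the Infra team 18/102 = 17.6%, the Platform team 770/3243 = 23.7% → the Platform team
The Platform team has the higher rate in all 4 groups.

the Platform team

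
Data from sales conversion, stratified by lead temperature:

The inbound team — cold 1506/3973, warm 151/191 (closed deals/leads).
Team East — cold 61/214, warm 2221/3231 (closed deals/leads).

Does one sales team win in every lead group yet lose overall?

Cold: the inbound team 1506/3973 = 37.9%, Team East 61/214 = 28.5% → the inbound team
Warm: the inbound team 151/191 = 79.1%, Team East 2221/3231 = 68.7% → the inbound team
Overall: the inbound team 1657/4164 = 39.8%, Team East 2282/3445 = 66.2% → Team East
The inbound team wins each lead group but Team East wins overall — the comparison reverses. The inbound team's leads skew toward cold, which has a lower base rate.

Yes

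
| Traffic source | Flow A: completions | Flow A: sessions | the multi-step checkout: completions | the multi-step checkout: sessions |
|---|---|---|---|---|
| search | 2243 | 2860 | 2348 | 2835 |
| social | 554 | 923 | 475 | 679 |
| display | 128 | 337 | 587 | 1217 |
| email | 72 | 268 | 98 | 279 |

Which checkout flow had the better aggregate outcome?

the multi-step checkout

Search: Flow A 2243/2860 = 78.4%, the multi-step checkout 2348/2835 = 82.8% → the multi-step checkout
Social: Flow A 554/923 = 60.0%, the multi-step checkout 475/679 = 70.0% → the multi-step checkout
Display: Flow A 128/337 = 38.0%, the multi-step checkout 587/1217 = 48.2% → the multi-step checkout
Email: Flow A 72/268 = 26.9%, the multi-step checkout 98/279 = 35.1% → the multi-step checkout
Overall: Flow A 2997/4388 = 68.3%, the multi-step checkout 3508/5010 = 70.0% → the multi-step checkout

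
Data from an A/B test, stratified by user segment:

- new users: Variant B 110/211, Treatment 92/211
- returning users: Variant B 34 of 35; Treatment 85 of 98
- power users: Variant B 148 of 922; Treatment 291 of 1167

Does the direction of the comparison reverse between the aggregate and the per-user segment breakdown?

New users: Variant B 110/211 = 52.1%, Treatment 92/211 = 43.6% → Variant B
Returning users: Variant B 34/35 = 97.1%, Treatment 85/98 = 86.7% → Variant B
Power users: Variant B 148/922 = 16.1%, Treatment 291/1167 = 24.9% → Treatment
Overall: Variant B 292/1168 = 25.0%, Treatment 468/1476 = 31.7% → Treatment
Neither sweeps: Variant B wins 2 of 3 groups, Treatment wins 1. Treatment wins overall but not every group — no Simpson reversal.

No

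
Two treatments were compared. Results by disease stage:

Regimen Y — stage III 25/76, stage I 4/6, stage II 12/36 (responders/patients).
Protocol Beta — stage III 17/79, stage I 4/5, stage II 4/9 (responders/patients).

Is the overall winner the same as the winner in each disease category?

Stage III: Regimen Y 25/76 = 32.9%, Protocol Beta 17/79 = 21.5% → Regimen Y
Stage I: Regimen Y 4/6 = 66.7%, Protocol Beta 4/5 = 80.0% → Protocol Beta
Stage II: Regimen Y 12/36 = 33.3%, Protocol Beta 4/9 = 44.4% → Protocol Beta
Overall: Regimen Y 41/118 = 34.7%, Protocol Beta 25/93 = 26.9% → Regimen Y
Neither sweeps: Regimen Y wins 1 of 3 groups, Protocol Beta wins 2. Regimen Y wins overall but not every group — no Simpson reversal.

No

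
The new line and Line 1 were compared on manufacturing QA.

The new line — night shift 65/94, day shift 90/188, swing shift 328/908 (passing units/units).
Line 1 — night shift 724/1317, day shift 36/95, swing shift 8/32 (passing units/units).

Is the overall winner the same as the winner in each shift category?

Night shift: the new line 65/94 = 69.1%, Line 1 724/1317 = 55.0% → the new line
Day shift: the new line 90/188 = 47.9%, Line 1 36/95 = 37.9% → the new line
Swing shift: the new line 328/908 = 36.1%, Line 1 8/32 = 25.0% → the new line
Overall: the new line 483/1190 = 40.6%, Line 1 768/1444 = 53.2% → Line 1
The new line wins each shift group but Line 1 wins overall — the comparison reverses. The new line's units skew toward swing shift, which has a lower base rate.

No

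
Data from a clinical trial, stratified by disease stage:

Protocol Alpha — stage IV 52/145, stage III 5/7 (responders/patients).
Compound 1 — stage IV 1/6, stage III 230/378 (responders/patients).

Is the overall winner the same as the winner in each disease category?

Stage IV: Protocol Alpha 52/145 = 35.9%, Compound 1 1/6 = 16.7% → Protocol Alpha
Stage III: Protocol Alpha 5/7 = 71.4%, Compound 1 230/378 = 60.8% → Protocol Alpha
Overall: Protocol Alpha 57/152 = 37.5%, Compound 1 231/384 = 60.2% → Compound 1
Protocol Alpha wins each disease group but Compound 1 wins overall — the comparison reverses. Protocol Alpha's patients skew toward stage IV, which has a lower base rate.

No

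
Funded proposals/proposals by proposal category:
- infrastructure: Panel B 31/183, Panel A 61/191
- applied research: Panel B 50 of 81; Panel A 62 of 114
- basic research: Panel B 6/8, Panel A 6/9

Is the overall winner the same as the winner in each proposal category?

Infrastructure: Panel B 31/183 = 16.9%, Panel A 61/191 = 31.9% → Panel A
Applied research: Panel B 50/81 = 61.7%, Panel A 62/114 = 54.4% → Panel B
Basic research: Panel B 6/8 = 75.0%, Panel A 6/9 = 66.7% → Panel B
Overall: Panel B 87/272 = 32.0%, Panel A 129/314 = 41.1% → Panel A
Neither sweeps: Panel B wins 2 of 3 groups, Panel A wins 1. Panel A wins overall but not every group — no Simpson reversal.

No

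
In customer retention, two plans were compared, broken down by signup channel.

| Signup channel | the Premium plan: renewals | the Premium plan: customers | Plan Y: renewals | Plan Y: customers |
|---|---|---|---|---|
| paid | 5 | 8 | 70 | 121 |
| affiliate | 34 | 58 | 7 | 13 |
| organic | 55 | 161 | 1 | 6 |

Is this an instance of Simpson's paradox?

Yes

Paid: the Premium plan 5/8 = 62.5%, Plan Y 70/121 = 57.9% → the Premium plan
Affiliate: the Premium plan 34/58 = 58.6%, Plan Y 7/13 = 53.8% → the Premium plan
Organic: the Premium plan 55/161 = 34.2%, Plan Y 1/6 = 16.7% → the Premium plan
Overall: the Premium plan 94/227 = 41.4%, Plan Y 78/140 = 55.7% → Plan Y
The Premium plan wins each signup group but Plan Y wins overall — the comparison reverses. The Premium plan's customers skew toward organic, which has a lower base rate.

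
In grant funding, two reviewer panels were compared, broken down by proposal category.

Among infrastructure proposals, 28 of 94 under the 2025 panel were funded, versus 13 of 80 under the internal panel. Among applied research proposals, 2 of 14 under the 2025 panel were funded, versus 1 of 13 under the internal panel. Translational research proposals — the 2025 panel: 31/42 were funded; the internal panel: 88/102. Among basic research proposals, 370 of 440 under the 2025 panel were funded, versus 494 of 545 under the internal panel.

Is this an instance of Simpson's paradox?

No

Infrastructure: the 2025 panel 28/94 = 29.8%, the internal panel 13/80 = 16.2% → the 2025 panel
Applied research: the 2025 panel 2/14 = 14.3%, the internal panel 1/13 = 7.7% → the 2025 panel
Translational research: the 2025 panel 31/42 = 73.8%, the internal panel 88/102 = 86.3% → the internal panel
Basic research: the 2025 panel 370/440 = 84.1%, the internal panel 494/545 = 90.6% → the internal panel
Overall: the 2025 panel 431/590 = 73.1%, the internal panel 596/740 = 80.5% → the internal panel
Neither sweeps: the 2025 panel wins 2 of 4 groups, the internal panel wins 2. The internal panel wins overall but not every group — no Simpson reversal.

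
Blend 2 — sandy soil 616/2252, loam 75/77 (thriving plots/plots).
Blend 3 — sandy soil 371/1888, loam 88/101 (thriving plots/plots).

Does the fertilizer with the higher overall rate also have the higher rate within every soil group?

Sandy soil: Blend 2 616/2252 = 27.4%, Blend 3 371/1888 = 19.7% → Blend 2
Loam: Blend 2 75/77 = 97.4%, Blend 3 88/101 = 87.1% → Blend 2
Overall: Blend 2 691/2329 = 29.7%, Blend 3 459/1989 = 23.1% → Blend 2
Blend 2 wins overall and in every soil group — no reversal.

Yes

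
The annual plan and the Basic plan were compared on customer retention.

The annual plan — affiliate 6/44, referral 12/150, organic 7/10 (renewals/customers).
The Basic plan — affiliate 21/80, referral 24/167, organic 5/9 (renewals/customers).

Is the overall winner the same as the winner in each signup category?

Affiliate: the annual plan 6/44 = 13.6%, the Basic plan 21/80 = 26.2% → the Basic plan
Referral: the annual plan 12/150 = 8.0%, the Basic plan 24/167 = 14.4% → the Basic plan
Organic: the annual plan 7/10 = 70.0%, the Basic plan 5/9 = 55.6% → the annual plan
Overall: the annual plan 25/204 = 12.3%, the Basic plan 50/256 = 19.5% → the Basic plan
Neither sweeps: the annual plan wins 1 of 3 groups, the Basic plan wins 2. The Basic plan wins overall but not every group — no Simpson reversal.

No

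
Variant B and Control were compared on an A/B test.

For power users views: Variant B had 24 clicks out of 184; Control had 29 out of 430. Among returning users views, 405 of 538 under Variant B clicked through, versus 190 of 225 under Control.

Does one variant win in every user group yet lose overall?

Power users: Variant B 24/184 = 13.0%, Control 29/430 = 6.7% → Variant B
Returning users: Variant B 405/538 = 75.3%, Control 190/225 = 84.4% → Control
Overall: Variant B 429/722 = 59.4%, Control 219/655 = 33.4% → Variant B
Neither sweeps: Variant B wins 1 of 2 groups, Control wins 1. Variant B wins overall but not every group — no Simpson reversal.

No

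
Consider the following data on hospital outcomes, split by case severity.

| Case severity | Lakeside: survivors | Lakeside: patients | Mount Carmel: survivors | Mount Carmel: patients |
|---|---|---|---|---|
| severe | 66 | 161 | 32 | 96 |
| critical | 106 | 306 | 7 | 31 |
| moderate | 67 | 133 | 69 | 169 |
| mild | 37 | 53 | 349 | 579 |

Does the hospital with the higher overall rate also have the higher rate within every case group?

Severe: Lakeside 66/161 = 41.0%, Mount Carmel 32/96 = 33.3% → Lakeside
Critical: Lakeside 106/306 = 34.6%, Mount Carmel 7/31 = 22.6% → Lakeside
Moderate: Lakeside 67/133 = 50.4%, Mount Carmel 69/169 = 40.8% → Lakeside
Mild: Lakeside 37/53 = 69.8%, Mount Carmel 349/579 = 60.3% → Lakeside
Overall: Lakeside 276/653 = 42.3%, Mount Carmel 457/875 = 52.2% → Mount Carmel
Lakeside wins each case group but Mount Carmel wins overall — the comparison reverses. Lakeside's patients skew toward critical, which has a lower base rate.

No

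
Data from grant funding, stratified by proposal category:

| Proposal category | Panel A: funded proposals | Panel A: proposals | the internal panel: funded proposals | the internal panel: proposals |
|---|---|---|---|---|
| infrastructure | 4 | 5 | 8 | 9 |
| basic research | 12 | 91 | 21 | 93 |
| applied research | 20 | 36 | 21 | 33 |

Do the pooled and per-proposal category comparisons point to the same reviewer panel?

Yes

Infrastructure: Panel A 4/5 = 80.0%, the internal panel 8/9 = 88.9% → the internal panel
Basic research: Panel A 12/91 = 13.2%, the internal panel 21/93 = 22.6% → the internal panel
Applied research: Panel A 20/36 = 55.6%, the internal panel 21/33 = 63.6% → the internal panel
Overall: Panel A 36/132 = 27.3%, the internal panel 50/135 = 37.0% → the internal panel
The internal panel wins overall and in every proposal group — no reversal.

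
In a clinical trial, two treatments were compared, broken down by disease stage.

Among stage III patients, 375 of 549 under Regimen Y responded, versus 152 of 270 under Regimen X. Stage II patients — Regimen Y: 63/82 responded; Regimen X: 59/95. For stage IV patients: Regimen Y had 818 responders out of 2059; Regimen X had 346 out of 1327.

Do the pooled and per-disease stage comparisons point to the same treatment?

Stage III: Regimen Y 375/549 = 68.3%, Regimen X 152/270 = 56.3% → Regimen Y
Stage II: Regimen Y 63/82 = 76.8%, Regimen X 59/95 = 62.1% → Regimen Y
Stage IV: Regimen Y 818/2059 = 39.7%, Regimen X 346/1327 = 26.1% → Regimen Y
Overall: Regimen Y 1256/2690 = 46.7%, Regimen X 557/1692 = 32.9% → Regimen Y
Regimen Y wins overall and in every disease group — no reversal.

Yes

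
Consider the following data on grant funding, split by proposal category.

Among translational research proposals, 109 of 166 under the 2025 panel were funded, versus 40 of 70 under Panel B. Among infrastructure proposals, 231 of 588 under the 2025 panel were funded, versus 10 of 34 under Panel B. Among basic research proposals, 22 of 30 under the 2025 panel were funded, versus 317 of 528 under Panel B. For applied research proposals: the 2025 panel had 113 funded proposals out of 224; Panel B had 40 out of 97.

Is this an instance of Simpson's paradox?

Translational research: the 2025 panel 109/166 = 65.7%, Panel B 40/70 = 57.1% → the 2025 panel
Infrastructure: the 2025 panel 231/588 = 39.3%, Panel B 10/34 = 29.4% → the 2025 panel
Basic research: the 2025 panel 22/30 = 73.3%, Panel B 317/528 = 60.0% → the 2025 panel
Applied research: the 2025 panel 113/224 = 50.4%, Panel B 40/97 = 41.2% → the 2025 panel
Overall: the 2025 panel 475/1008 = 47.1%, Panel B 407/729 = 55.8% → Panel B
The 2025 panel wins each proposal group but Panel B wins overall — the comparison reverses. The 2025 panel's proposals skew toward infrastructure, which has a lower base rate.

Yes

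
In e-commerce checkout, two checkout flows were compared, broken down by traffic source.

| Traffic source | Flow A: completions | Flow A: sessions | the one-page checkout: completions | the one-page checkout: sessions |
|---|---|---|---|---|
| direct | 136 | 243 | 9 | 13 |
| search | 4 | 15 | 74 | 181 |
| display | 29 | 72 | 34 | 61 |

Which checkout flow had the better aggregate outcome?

Direct: Flow A 136/243 = 56.0%, the one-page checkout 9/13 = 69.2% → the one-page checkout
Search: Flow A 4/15 = 26.7%, the one-page checkout 74/181 = 40.9% → the one-page checkout
Display: Flow A 29/72 = 40.3%, the one-page checkout 34/61 = 55.7% → the one-page checkout
Overall: Flow A 169/330 = 51.2%, the one-page checkout 117/255 = 45.9% → Flow A
(The one-page checkout wins every traffic group but Flow A wins overall — the one-page checkout's sessions skew toward the low-rate search group.)

Flow A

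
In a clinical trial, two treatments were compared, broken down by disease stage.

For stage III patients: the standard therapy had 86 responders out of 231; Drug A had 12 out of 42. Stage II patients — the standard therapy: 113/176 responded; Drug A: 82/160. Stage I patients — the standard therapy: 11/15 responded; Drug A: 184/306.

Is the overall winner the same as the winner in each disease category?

Stage III: the standard therapy 86/231 = 37.2%, Drug A 12/42 = 28.6% → the standard therapy
Stage II: the standard therapy 113/176 = 64.2%, Drug A 82/160 = 51.2% → the standard therapy
Stage I: the standard therapy 11/15 = 73.3%, Drug A 184/306 = 60.1% → the standard therapy
Overall: the standard therapy 210/422 = 49.8%, Drug A 278/508 = 54.7% → Drug A
The standard therapy wins each disease group but Drug A wins overall — the comparison reverses. The standard therapy's patients skew toward stage III, which has a lower base rate.

No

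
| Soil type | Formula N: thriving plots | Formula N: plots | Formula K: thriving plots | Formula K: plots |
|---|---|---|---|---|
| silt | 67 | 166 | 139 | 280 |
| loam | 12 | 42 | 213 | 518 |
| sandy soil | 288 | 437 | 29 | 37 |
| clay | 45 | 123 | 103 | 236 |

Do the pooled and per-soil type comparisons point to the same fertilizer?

Silt: Formula N 67/166 = 40.4%, Formula K 139/280 = 49.6% → Formula K
Loam: Formula N 12/42 = 28.6%, Formula K 213/518 = 41.1% → Formula K
Sandy soil: Formula N 288/437 = 65.9%, Formula K 29/37 = 78.4% → Formula K
Clay: Formula N 45/123 = 36.6%, Formula K 103/236 = 43.6% → Formula K
Overall: Formula N 412/768 = 53.6%, Formula K 484/1071 = 45.2% → Formula N
Formula K wins each soil group but Formula N wins overall — the comparison reverses. Formula K's plots skew toward loam, which has a lower base rate.

No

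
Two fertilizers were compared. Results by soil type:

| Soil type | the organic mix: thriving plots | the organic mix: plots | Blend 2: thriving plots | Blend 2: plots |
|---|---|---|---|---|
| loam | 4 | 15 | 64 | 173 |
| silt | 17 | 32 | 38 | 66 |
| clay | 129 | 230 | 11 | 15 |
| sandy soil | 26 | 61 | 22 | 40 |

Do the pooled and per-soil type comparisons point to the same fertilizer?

No

Loam: the organic mix 4/15 = 26.7%, Blend 2 64/173 = 37.0% → Blend 2
Silt: the organic mix 17/32 = 53.1%, Blend 2 38/66 = 57.6% → Blend 2
Clay: the organic mix 129/230 = 56.1%, Blend 2 11/15 = 73.3% → Blend 2
Sandy soil: the organic mix 26/61 = 42.6%, Blend 2 22/40 = 55.0% → Blend 2
Overall: the organic mix 176/338 = 52.1%, Blend 2 135/294 = 45.9% → the organic mix
Blend 2 wins each soil group but the organic mix wins overall — the comparison reverses. Blend 2's plots skew toward loam, which has a lower base rate.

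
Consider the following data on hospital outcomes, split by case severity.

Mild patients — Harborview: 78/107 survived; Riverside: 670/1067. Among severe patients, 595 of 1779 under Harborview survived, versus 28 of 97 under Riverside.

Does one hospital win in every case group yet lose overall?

Yes

Mild: Harborview 78/107 = 72.9%, Riverside 670/1067 = 62.8% → Harborview
Severe: Harborview 595/1779 = 33.4%, Riverside 28/97 = 28.9% → Harborview
Overall: Harborview 673/1886 = 35.7%, Riverside 698/1164 = 60.0% → Riverside
Harborview wins each case group but Riverside wins overall — the comparison reverses. Harborview's patients skew toward severe, which has a lower base rate.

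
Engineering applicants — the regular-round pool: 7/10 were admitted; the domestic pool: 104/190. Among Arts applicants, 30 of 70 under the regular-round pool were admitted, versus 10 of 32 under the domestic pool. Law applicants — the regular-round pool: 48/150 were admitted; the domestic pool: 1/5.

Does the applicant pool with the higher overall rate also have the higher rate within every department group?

No

Engineering: the regular-round pool 7/10 = 70.0%, the domestic pool 104/190 = 54.7% → the regular-round pool
Arts: the regular-round pool 30/70 = 42.9%, the domestic pool 10/32 = 31.2% → the regular-round pool
Law: the regular-round pool 48/150 = 32.0%, the domestic pool 1/5 = 20.0% → the regular-round pool
Overall: the regular-round pool 85/230 = 37.0%, the domestic pool 115/227 = 50.7% → the domestic pool
The regular-round pool wins each department group but the domestic pool wins overall — the comparison reverses. The regular-round pool's applicants skew toward Law, which has a lower base rate.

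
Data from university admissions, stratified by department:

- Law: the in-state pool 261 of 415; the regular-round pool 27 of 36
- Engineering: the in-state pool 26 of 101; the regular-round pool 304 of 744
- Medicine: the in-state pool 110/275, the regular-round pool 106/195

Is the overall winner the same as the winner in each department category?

Law: the in-state pool 261/415 = 62.9%, the regular-round pool 27/36 = 75.0% → the regular-round pool
Engineering: the in-state pool 26/101 = 25.7%, the regular-round pool 304/744 = 40.9% → the regular-round pool
Medicine: the in-state pool 110/275 = 40.0%, the regular-round pool 106/195 = 54.4% → the regular-round pool
Overall: the in-state pool 397/791 = 50.2%, the regular-round pool 437/975 = 44.8% → the in-state pool
The regular-round pool wins each department group but the in-state pool wins overall — the comparison reverses. The regular-round pool's applicants skew toward Engineering, which has a lower base rate.

No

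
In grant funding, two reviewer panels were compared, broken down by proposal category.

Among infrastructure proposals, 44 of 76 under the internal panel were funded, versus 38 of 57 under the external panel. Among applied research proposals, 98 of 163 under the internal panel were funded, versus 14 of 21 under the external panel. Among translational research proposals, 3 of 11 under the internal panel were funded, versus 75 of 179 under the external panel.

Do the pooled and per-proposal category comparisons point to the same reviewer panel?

Infrastructure: the internal panel 44/76 = 57.9%, the external panel 38/57 = 66.7% → the external panel
Applied research: the internal panel 98/163 = 60.1%, the external panel 14/21 = 66.7% → the external panel
Translational research: the internal panel 3/11 = 27.3%, the external panel 75/179 = 41.9% → the external panel
Overall: the internal panel 145/250 = 58.0%, the external panel 127/257 = 49.4% → the internal panel
The external panel wins each proposal group but the internal panel wins overall — the comparison reverses. The external panel's proposals skew toward translational research, which has a lower base rate.

No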